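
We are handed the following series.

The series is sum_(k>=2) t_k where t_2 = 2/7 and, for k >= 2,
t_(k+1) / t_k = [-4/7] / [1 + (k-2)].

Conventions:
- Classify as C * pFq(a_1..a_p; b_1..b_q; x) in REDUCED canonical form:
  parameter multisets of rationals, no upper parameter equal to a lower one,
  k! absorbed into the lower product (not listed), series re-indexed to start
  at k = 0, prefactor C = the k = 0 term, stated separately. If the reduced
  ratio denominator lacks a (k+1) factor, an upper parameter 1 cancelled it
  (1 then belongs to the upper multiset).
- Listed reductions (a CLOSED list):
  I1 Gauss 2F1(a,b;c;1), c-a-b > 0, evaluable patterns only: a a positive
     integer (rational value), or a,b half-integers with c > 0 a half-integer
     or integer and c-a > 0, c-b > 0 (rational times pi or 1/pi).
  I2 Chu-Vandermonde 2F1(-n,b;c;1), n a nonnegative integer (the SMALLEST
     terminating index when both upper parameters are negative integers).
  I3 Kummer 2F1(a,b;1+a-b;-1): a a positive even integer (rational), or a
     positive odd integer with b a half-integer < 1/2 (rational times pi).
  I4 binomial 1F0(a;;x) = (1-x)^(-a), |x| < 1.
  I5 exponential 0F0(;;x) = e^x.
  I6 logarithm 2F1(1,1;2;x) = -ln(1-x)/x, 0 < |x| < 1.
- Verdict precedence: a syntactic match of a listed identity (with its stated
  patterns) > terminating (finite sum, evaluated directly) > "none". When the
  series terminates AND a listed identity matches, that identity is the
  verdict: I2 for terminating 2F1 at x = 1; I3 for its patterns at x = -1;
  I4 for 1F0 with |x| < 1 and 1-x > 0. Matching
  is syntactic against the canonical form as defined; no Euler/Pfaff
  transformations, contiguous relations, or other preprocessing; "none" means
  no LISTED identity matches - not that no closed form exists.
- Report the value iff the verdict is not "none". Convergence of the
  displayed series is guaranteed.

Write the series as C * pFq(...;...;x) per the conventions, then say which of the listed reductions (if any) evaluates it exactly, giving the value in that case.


This is 2/7 * 0F0(-; -; -4/7) in reduced canonical form. Verdict: the exponential series (I5) fires (the 0F0 exponential series at x = -4/7). Value: (2/7) * e^(-4/7).

Key step: from the first term 2/7: factor the ratio over Q (prefactor 2/7): negated roots = parameters.
Adjacent-term ratio: r(k) = (-4/7) * 1 / [(k+1)] ; factor over Q: parameters, x = (-4/7), and C = 2/7.


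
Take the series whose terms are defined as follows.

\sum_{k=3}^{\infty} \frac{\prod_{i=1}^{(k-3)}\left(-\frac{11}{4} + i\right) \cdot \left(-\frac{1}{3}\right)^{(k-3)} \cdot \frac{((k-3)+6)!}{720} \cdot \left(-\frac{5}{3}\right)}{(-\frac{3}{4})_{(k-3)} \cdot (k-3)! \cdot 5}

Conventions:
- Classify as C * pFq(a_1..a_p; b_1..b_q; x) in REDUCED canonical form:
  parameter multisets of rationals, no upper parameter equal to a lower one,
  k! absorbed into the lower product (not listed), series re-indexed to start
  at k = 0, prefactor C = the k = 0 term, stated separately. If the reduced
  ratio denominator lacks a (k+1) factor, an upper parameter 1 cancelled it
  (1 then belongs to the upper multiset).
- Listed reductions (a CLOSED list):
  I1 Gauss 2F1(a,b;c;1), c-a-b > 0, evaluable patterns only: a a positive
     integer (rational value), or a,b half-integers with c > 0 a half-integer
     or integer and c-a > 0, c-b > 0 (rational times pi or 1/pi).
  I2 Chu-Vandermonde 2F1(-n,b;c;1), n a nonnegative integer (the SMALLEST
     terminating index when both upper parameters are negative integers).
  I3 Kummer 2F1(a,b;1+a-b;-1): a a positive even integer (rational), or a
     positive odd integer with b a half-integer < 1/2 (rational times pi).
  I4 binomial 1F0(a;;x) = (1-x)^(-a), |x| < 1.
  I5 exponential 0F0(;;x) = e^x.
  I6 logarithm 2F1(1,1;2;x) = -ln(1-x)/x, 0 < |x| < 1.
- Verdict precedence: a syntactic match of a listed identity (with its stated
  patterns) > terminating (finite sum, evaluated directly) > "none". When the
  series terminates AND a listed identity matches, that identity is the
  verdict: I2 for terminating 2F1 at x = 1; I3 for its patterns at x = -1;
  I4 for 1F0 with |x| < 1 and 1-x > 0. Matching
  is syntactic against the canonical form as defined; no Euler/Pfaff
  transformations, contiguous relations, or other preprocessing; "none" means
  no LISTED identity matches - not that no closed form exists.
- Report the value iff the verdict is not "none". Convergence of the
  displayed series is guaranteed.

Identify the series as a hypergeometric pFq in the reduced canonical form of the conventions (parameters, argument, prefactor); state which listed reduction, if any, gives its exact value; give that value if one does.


Canonical form: C = -\frac{1}{3} times 2F1 with upper {-\frac{7}{4}, 7}, lower {-\frac{3}{4}}, x = -\frac{1}{3}. Verdict: none - this 2F1 at x = -\frac{1}{3} matches no listed pattern, and upper {-\frac{7}{4}, 7} holds no stopper.

Key step: x = -\frac{1}{3} and the constant factors (C = -1/3, x = -1/3) combine into one prefactor.
Term ratio: r(k) = -\frac{1}{3} * (k-\frac{7}{4}) (k+7) / [(k-\frac{3}{4}) (k+1)] - rational; roots negated = parameters, x = -\frac{1}{3}, C = -\frac{1}{3}.


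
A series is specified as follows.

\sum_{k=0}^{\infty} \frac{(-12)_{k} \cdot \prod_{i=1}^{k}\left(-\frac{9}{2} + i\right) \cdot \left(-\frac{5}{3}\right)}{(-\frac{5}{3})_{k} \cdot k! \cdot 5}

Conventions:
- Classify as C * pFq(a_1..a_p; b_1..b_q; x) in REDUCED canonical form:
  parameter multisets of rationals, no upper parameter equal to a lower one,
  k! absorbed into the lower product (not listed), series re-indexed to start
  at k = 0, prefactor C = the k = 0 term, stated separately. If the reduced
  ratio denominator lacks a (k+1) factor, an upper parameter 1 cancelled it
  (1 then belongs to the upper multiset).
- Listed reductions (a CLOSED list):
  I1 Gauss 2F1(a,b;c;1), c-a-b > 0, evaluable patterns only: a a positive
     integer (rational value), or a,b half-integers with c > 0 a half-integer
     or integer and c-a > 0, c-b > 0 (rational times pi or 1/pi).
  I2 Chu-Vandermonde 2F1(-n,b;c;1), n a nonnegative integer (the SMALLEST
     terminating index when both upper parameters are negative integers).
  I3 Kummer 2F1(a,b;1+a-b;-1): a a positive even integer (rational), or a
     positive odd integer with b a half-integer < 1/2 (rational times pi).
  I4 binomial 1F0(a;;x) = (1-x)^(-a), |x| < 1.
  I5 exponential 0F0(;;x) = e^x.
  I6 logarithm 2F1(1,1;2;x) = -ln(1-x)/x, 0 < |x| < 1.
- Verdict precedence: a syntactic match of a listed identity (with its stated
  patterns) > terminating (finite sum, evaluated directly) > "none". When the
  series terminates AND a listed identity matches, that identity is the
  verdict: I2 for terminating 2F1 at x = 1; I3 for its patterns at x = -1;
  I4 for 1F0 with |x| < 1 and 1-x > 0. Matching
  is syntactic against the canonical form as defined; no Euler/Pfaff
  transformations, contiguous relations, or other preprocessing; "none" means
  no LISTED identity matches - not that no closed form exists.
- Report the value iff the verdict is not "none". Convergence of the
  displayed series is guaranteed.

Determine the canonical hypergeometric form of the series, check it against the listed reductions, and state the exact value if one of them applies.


This is -\frac{1}{3} * 2F1(-12, -\frac{7}{2}; -\frac{5}{3}; 1) in reduced canonical form. Verdict: the Chu-Vandermonde identity I2 applies (terminating 2F1 at x = 1 with n = 12, b = -7/2, c = -\frac{5}{3}). Exact value: -\frac{53362403823311}{11953766400}.

The tell: t_0 being -\frac{1}{3}, the constant factors (C = -1/3) combine into one prefactor.
Ratio: r(k) = 1 * (k-12) (k-\frac{7}{2}) / [(k-\frac{5}{3}) (k+1)] - rational; roots negated = parameters, x = 1, C = -\frac{1}{3}.


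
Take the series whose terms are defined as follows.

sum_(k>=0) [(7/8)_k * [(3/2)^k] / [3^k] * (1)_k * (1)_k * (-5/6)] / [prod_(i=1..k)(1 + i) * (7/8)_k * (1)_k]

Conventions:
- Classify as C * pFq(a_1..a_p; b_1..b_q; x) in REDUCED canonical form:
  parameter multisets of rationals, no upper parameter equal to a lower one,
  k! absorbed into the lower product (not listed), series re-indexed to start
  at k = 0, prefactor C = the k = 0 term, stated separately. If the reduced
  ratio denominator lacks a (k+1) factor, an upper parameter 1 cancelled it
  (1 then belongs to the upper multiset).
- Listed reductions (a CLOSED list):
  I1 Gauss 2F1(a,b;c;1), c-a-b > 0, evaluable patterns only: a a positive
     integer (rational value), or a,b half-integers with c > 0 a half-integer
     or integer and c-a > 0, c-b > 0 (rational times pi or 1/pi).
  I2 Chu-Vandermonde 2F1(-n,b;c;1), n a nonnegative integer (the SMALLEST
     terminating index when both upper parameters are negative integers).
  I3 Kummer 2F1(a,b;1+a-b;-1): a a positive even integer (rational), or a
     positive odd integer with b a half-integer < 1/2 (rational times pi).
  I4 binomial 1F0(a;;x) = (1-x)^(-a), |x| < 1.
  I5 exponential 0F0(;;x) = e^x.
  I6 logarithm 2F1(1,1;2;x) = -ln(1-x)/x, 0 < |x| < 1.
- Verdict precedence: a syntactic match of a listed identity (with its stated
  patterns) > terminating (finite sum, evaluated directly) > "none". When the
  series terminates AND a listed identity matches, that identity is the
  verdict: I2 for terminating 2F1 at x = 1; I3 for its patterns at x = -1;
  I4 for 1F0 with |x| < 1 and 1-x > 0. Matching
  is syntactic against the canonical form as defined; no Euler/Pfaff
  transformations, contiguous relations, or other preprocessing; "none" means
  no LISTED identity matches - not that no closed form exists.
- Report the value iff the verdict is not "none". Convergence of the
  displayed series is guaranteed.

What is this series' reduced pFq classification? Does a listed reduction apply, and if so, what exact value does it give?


Canonical form: C = -5/6 times 2F1 with upper {1, 1}, lower {2}, x = 1/2. Verdict: the I6 logarithm reduction applies (the logarithm: parameters (1,1;2), x = 1/2). Exact value: (5/3) * ln(1/2).

Structural cue: t_0 = -5/6 here, and the two k-th powers (prefactor -5/6) combine into one argument.
Ratio: r(k) = (1/2) * (k+1) (k+1) / [(k+2) (k+1)] - rational; roots negated = parameters, x = (1/2), C = -5/6.


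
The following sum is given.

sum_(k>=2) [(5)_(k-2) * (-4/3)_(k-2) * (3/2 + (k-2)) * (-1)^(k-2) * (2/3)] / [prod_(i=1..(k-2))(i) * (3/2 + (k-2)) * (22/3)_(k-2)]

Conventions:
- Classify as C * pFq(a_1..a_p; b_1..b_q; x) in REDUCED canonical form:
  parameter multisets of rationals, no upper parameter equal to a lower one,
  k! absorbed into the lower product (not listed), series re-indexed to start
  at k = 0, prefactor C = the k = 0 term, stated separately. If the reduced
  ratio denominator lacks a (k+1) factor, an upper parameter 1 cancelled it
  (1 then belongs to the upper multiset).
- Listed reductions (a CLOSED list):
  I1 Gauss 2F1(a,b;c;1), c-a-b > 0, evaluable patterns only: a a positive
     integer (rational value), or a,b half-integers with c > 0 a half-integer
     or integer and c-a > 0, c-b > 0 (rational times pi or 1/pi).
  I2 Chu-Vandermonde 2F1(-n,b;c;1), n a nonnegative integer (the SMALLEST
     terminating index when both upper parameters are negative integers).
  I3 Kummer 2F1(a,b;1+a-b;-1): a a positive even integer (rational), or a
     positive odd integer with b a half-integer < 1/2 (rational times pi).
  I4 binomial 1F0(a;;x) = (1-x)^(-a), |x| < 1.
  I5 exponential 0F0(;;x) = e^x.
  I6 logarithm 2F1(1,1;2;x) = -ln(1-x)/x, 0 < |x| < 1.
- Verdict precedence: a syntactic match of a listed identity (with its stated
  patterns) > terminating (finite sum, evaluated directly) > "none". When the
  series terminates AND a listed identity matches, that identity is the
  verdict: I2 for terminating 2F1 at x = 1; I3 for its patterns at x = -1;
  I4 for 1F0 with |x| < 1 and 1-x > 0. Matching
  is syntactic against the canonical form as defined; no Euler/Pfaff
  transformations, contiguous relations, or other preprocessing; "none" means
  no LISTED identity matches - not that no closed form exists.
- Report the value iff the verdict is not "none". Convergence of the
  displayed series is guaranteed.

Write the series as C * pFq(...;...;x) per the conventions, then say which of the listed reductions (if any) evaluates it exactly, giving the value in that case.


At argument -1: a 2F1 with upper {-4/3, 5}, lower {22/3}, scaled by C = 2/3. Verdict: none - this 2F1 at x = -1 matches no listed pattern, and upper {-4/3, 5} holds no stopper.

Key step: t_0 being 2/3, the product of the first k integers (C = 2/3) is k!.
Consecutive-term ratio: r(k) = (-1) * (k-4/3) (k+5) / [(k+22/3) (k+1)] - rational in k. x = (-1); t_0 = 2/3; negate the roots.


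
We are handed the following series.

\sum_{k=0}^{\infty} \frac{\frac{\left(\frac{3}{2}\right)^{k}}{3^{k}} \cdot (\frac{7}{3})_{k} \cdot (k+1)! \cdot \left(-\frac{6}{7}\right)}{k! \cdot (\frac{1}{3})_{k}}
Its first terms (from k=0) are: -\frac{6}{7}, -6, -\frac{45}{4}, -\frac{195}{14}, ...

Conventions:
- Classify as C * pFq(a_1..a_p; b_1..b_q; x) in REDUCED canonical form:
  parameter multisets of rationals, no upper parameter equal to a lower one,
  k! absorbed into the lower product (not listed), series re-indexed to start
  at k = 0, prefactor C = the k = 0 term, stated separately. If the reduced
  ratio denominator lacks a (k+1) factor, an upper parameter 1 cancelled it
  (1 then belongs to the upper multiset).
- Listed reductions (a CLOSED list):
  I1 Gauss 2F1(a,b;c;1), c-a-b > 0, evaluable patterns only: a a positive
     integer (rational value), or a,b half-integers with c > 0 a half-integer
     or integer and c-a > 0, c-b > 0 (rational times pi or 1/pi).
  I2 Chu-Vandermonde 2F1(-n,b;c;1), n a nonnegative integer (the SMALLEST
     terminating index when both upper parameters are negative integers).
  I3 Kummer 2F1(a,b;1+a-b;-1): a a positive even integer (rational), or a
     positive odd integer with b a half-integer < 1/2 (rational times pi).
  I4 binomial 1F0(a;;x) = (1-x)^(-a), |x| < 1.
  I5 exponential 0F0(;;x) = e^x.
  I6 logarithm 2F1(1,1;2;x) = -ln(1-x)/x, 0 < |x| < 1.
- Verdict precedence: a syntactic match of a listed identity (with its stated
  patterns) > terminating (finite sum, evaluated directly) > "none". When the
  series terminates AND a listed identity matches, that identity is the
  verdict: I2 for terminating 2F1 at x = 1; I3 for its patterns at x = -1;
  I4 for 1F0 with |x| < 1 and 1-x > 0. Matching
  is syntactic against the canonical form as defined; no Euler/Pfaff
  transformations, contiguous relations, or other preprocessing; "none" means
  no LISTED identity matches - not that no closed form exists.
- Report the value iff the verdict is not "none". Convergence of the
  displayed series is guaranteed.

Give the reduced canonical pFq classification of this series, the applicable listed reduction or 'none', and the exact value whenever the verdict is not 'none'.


Reduced: x = \frac{1}{2}, 2F1, upper = {2, \frac{7}{3}}, lower = {\frac{1}{3}}, C = -\frac{6}{7}. Verdict: no listed reduction: x = \frac{1}{2} and upper {2, \frac{7}{3}} fail every I1-I6 pattern.

Key observation: t_0 being -\frac{6}{7}, the factorial ratio (prefactor -6/7) (k+a-1)!/(a-1)! is a rising factorial (a)_k.
Consecutive-term ratio: r(k) = \frac{1}{2} * (k+2) (k+\frac{7}{3}) / [(k+\frac{1}{3}) (k+1)] - rational; roots negated = parameters, x = \frac{1}{2}, C = -\frac{6}{7}.


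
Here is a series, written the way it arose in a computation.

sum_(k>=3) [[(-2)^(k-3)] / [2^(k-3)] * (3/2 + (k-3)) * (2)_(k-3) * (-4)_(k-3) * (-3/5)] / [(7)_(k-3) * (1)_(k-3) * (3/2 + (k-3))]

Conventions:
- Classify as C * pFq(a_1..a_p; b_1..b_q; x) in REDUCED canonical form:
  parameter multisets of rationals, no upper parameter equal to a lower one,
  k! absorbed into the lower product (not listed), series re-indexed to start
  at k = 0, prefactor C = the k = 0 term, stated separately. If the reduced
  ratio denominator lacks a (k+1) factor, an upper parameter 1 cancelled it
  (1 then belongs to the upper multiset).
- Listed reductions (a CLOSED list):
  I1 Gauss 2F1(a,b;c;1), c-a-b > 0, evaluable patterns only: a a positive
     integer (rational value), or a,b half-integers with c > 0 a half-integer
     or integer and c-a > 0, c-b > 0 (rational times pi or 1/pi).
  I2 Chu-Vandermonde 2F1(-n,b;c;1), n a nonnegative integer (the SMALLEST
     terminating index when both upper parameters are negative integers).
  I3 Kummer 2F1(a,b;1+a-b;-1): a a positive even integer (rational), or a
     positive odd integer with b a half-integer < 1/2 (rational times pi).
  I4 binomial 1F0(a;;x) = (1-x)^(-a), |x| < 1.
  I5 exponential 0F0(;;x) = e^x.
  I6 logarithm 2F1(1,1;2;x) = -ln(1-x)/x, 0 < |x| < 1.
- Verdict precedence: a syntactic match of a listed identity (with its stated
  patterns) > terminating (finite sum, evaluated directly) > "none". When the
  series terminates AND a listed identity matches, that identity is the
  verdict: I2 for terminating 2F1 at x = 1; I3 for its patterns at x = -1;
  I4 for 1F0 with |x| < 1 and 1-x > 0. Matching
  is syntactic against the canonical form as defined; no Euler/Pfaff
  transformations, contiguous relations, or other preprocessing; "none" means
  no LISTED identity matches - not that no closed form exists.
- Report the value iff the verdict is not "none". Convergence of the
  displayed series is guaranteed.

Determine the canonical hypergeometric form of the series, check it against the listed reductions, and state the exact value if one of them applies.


Reduced: x = -1, 2F1, upper = {-4, 2}, lower = {7}, C = -3/5. Verdict: the Kummer evaluation I3 applies (x = -1; c = 7 equals 1+a-b for upper {-4, 2}: listed pattern). Sum: -9/5.

The tell: t_0 being -3/5, (1)_k (C = -3/5, x = -1) is k! itself.
Adjacent-term ratio: r(k) = (-1) * (k-4) (k+2) / [(k+7) (k+1)] - rational in k, leading ratio (-1); with t_0 = -3/5, classification follows.


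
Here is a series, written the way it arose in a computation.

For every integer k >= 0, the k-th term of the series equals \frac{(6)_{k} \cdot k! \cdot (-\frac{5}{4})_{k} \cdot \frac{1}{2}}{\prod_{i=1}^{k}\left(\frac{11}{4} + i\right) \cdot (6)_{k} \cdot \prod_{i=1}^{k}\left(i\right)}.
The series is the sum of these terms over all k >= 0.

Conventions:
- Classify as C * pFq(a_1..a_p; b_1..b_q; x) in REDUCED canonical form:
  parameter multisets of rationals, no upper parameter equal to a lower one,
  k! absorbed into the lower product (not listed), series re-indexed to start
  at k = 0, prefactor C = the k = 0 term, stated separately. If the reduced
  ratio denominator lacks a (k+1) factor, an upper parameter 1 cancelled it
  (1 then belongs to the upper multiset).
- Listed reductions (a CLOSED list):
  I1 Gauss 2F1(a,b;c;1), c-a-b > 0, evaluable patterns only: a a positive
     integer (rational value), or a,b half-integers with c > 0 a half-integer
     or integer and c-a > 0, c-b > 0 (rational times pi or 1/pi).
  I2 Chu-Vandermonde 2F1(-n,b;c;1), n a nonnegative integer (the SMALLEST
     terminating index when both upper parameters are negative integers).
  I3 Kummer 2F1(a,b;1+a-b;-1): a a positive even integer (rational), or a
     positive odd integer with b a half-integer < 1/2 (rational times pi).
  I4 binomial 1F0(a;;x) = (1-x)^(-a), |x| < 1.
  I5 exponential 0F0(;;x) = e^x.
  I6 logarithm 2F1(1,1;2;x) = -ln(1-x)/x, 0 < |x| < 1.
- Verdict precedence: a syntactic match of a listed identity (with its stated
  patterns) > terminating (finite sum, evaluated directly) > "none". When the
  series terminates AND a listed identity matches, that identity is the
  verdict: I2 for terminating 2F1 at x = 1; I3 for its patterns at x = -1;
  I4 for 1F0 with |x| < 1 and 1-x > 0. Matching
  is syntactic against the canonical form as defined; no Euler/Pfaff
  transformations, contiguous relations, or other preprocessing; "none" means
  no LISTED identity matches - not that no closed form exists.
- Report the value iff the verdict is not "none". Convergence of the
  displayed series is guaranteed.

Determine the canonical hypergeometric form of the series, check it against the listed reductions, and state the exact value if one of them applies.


At argument 1: a 2F1 with upper {-\frac{5}{4}, 1}, lower {\frac{15}{4}}, scaled by C = \frac{1}{2}. Verdict: Gauss (I1, integer-parameter pattern) matches (x = 1: the Gamma ratio telescopes since c-a-b = 4 > 0 and a = 1 in Z>0). Its exact value is \frac{11}{32}.

Structural cue: t_0 being \frac{1}{2}, the factorial ratio (prefactor 1/2) (k+a-1)!/(a-1)! is a rising factorial (a)_k.
Consecutive-term ratio: r(k) = 1 * (k-\frac{5}{4}) (k+1) / [(k+\frac{15}{4}) (k+1)] - rational in k, leading ratio 1; with t_0 = \frac{1}{2}, classification follows.


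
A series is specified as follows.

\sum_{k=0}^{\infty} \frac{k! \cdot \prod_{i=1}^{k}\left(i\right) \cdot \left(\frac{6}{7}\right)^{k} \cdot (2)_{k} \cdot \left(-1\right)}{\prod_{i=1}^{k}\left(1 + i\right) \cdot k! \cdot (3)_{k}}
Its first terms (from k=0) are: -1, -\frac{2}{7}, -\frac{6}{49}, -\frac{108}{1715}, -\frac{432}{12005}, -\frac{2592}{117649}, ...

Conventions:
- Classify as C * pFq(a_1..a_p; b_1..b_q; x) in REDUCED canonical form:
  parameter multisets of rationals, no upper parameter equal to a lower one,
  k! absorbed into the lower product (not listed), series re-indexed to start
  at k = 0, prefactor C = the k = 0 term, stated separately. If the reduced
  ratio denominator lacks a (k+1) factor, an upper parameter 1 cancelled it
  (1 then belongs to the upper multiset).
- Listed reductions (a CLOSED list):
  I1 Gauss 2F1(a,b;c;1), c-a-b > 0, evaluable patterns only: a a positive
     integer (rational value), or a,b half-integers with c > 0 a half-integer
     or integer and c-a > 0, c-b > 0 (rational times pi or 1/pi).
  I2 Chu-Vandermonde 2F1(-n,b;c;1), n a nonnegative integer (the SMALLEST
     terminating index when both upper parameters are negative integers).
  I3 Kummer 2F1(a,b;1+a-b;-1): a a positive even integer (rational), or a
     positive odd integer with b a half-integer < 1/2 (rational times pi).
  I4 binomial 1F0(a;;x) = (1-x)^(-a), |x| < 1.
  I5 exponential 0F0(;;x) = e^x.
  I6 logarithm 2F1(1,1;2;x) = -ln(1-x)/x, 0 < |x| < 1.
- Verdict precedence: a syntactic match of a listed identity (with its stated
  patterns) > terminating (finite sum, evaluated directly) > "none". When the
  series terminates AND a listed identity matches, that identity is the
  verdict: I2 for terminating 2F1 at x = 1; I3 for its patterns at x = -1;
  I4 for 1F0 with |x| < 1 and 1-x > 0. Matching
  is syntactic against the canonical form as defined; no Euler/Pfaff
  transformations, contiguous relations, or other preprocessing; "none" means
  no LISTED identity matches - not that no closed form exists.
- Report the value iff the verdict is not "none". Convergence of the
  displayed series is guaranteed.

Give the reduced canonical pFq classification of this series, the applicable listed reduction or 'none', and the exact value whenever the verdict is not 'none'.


Reduced: x = \frac{6}{7}, 2F1, upper = {1, 1}, lower = {3}, C = -1. Verdict: no listed reduction: x = \frac{6}{7} and upper {1, 1} fail every I1-I6 pattern.

The tell: x = \frac{6}{7} and the parameter 2 appears in both the upper and lower lists and cancels.
Adjacent-term ratio: r(k) = \frac{6}{7} * (k+1) (k+1) / [(k+3) (k+1)] - rational in k, leading ratio \frac{6}{7}; with t_0 = -1, classification follows.


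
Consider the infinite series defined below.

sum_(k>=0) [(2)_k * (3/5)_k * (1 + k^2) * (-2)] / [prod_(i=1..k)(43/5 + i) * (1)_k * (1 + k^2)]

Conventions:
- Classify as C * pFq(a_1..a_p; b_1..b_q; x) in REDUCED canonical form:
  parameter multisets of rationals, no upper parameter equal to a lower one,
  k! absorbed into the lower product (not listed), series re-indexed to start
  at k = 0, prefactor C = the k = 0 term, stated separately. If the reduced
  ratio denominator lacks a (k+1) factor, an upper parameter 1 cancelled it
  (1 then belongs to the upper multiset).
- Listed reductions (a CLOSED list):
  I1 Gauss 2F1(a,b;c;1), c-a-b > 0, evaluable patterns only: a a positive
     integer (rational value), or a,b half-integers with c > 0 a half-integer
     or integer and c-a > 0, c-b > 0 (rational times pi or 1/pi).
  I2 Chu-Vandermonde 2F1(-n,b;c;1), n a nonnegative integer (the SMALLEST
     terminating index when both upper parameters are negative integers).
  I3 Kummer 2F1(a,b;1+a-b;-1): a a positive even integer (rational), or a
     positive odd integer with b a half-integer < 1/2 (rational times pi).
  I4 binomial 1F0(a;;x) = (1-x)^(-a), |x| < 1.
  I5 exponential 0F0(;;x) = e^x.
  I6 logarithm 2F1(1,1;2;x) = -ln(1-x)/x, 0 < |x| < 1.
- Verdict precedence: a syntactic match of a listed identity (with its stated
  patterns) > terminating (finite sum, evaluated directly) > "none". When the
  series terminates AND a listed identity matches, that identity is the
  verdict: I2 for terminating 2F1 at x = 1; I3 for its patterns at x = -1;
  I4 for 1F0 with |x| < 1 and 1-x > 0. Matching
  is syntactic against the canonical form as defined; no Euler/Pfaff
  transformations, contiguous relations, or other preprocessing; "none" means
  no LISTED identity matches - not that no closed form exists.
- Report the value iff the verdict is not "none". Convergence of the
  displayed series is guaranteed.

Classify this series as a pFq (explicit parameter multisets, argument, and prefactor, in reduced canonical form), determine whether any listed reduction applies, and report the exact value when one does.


Canonical form: C = -2 times 2F1 with upper {3/5, 2}, lower {48/5}, x = 1. Verdict: Gauss's theorem (I1) applies (x = 1: the Gamma ratio telescopes since c-a-b = 7 > 0 and a = 2 in Z>0). Hence: -817/350.

First insight: t_0 being -2, (1)_k (C = -2) is k! itself.
Term ratio: r(k) = 1 * (k+3/5) (k+2) / [(k+48/5) (k+1)] - poly over poly, x = 1 from leading terms; C = -2 at k = 0.


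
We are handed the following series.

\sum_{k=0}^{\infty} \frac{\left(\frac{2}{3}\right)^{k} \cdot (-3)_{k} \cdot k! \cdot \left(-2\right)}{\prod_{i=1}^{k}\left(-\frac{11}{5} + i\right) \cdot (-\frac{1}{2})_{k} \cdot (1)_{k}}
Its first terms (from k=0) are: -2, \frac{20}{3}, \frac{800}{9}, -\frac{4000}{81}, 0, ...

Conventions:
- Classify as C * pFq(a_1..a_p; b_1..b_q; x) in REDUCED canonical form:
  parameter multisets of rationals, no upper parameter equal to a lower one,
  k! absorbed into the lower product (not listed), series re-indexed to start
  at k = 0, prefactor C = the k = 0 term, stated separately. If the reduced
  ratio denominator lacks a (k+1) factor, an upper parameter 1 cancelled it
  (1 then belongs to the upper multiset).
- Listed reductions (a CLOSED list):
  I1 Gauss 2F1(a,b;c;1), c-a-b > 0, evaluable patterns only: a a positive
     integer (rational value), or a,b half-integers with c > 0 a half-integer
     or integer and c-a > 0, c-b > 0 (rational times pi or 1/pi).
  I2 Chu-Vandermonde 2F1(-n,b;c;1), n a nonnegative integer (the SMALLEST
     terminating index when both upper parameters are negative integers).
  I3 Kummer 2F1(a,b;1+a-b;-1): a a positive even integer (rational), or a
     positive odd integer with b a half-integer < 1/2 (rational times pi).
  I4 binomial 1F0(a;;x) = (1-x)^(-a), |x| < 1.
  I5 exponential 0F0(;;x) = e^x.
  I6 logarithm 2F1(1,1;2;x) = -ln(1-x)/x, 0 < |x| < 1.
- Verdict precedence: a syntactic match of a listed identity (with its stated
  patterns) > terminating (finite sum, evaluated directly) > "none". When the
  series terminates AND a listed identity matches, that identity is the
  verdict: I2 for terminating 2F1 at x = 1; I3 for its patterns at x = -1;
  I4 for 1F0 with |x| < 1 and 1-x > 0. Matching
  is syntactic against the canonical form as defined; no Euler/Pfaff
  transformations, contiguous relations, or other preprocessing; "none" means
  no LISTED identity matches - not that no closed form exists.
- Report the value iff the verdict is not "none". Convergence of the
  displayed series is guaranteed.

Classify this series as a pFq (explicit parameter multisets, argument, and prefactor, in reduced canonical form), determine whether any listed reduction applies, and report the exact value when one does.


Structural cue: x = \frac{2}{3} and the factorial ratio (C = -2) (k+a-1)!/(a-1)! is a rising factorial (a)_k.
Consecutive-term ratio: r(k) = \frac{2}{3} * (k-3) (k+1) / [(k-\frac{6}{5}) (k-\frac{1}{2}) (k+1)] - rational in k. x = \frac{2}{3}; t_0 = -2; negate the roots.

At argument \frac{2}{3}: a 2F2 with upper {-3, 1}, lower {-\frac{6}{5}, -\frac{1}{2}}, scaled by C = -2. Verdict: terminating. With -3 upstairs the series is a 4-term polynomial sum; evaluated term by term. Hence: \frac{3578}{81}.


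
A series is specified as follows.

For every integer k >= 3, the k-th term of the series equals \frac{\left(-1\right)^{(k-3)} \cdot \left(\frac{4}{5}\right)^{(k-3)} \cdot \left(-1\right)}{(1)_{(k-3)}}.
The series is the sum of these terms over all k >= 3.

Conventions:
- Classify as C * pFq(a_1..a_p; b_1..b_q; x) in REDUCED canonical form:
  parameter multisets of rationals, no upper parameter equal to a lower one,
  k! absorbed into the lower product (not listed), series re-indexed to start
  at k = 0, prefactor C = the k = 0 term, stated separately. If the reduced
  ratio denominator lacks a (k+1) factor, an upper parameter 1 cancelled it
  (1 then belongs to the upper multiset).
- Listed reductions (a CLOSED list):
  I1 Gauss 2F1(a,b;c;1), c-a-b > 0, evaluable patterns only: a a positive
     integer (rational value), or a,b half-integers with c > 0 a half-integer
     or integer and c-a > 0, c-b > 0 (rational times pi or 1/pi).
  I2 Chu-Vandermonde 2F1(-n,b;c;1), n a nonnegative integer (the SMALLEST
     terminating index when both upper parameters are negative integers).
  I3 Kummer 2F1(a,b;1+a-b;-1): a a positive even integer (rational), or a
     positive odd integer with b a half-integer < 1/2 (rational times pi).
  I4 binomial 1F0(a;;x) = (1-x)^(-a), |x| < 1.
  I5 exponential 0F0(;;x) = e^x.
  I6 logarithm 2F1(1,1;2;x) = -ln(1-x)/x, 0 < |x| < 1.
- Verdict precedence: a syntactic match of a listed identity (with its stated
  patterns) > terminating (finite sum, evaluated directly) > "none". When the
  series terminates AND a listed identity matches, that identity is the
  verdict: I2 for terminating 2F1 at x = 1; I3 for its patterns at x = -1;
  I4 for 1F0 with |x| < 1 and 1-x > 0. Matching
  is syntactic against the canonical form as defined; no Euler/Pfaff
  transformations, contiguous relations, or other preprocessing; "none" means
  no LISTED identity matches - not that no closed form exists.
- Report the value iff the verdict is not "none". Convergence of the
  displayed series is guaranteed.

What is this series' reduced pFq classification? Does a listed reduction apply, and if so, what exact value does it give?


First insight: t_0 being -1, the (-1)^k factor (C = -1) folds into the argument's sign.
Term ratio: r(k) = -\frac{4}{5} * 1 / [(k+1)] - rational in k, leading ratio -\frac{4}{5}; with t_0 = -1, classification follows.

The series (x = -\frac{4}{5}) is 0F0: upper {-}, lower {-}, prefactor -1. Verdict (x = -\frac{4}{5}): exponential (I5) applies (the 0F0 exponential series at x = -\frac{4}{5}). Value: \left(-1\right) \cdot e^{-\frac{4}{5}}.


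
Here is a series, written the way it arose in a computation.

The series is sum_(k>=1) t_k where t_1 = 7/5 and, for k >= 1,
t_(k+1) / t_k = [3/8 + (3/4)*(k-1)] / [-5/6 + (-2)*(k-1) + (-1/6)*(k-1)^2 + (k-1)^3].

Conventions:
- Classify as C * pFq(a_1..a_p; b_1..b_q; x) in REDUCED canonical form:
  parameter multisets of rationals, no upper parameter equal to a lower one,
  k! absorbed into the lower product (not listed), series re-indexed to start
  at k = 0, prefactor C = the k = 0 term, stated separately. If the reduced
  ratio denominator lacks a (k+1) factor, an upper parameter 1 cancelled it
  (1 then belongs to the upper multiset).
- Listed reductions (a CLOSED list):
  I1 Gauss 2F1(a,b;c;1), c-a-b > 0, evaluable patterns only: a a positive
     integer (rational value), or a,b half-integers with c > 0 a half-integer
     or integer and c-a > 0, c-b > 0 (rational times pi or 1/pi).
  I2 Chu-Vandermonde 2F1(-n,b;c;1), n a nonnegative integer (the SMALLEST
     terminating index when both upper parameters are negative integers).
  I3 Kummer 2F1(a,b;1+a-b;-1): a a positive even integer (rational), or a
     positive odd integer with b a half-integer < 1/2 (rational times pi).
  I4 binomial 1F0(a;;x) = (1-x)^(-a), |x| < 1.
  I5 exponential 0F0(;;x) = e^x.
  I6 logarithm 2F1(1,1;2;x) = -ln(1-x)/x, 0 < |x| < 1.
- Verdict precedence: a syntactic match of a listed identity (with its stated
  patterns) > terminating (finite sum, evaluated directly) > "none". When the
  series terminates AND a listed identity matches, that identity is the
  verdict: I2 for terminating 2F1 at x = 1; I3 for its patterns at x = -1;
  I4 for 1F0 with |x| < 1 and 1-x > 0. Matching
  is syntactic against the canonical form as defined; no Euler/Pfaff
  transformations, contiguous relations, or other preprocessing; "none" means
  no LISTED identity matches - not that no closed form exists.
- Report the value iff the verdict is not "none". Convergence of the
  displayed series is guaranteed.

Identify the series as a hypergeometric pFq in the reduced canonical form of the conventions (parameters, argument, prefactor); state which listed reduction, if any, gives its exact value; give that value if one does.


Reduced: x = 3/4, 0F1, upper = {-}, lower = {-5/3}, C = 7/5. Verdict: none here - no I1-I6 shape fits x = 3/4 with lower {-5/3}.

Structural cue: from the first term 7/5: cancel k + 1/2 from the displayed ratio first; then C = 7/5, x = 3/4.
Term ratio: r(k) = (3/4) * 1 / [(k-5/3) (k+1)] ; factor over Q: parameters, x = (3/4), and C = 7/5.


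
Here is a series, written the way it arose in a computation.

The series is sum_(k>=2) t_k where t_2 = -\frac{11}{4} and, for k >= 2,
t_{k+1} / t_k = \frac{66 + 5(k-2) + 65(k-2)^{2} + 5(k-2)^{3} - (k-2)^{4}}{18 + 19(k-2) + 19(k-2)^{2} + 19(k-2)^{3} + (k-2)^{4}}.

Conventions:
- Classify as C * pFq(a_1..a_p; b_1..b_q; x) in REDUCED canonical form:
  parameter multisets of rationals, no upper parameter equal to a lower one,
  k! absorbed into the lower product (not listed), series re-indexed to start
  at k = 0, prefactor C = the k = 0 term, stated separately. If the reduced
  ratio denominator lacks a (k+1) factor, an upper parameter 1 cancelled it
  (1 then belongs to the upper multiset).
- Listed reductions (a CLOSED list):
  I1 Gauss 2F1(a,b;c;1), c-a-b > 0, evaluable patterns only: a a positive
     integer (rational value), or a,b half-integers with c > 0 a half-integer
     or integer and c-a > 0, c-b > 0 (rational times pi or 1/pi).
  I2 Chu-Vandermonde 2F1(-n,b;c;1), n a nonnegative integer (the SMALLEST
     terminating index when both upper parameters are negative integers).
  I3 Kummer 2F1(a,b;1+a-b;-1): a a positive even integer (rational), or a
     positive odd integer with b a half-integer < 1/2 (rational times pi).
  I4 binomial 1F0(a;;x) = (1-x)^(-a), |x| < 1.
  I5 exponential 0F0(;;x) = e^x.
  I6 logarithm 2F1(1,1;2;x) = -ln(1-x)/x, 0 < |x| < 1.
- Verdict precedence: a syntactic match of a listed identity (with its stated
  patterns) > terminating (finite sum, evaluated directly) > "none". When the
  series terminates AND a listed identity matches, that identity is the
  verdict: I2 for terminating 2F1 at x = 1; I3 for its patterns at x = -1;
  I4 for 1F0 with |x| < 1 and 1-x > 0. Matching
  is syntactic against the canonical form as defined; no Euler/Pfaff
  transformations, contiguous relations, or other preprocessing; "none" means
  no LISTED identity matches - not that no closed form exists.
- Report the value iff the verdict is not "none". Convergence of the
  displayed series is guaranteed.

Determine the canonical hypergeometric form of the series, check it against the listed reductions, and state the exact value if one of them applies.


With C = -\frac{11}{4}: the canonical form is 2F1(-11, 6; 18; -1). Verdict: this is Kummer's theorem (I3) (x = -1; c = 18 equals 1+a-b for upper {-11, 6}: listed pattern). Hence: -\frac{187}{2}.

The tell: from the first term -\frac{11}{4}: factor the ratio over Q (C = -11/4, x = -1): negated roots = parameters.
Step ratio: r(k) = -1 * (k-11) (k+6) / [(k+18) (k+1)] - rational; roots negated = parameters, x = -1, C = -\frac{11}{4}.


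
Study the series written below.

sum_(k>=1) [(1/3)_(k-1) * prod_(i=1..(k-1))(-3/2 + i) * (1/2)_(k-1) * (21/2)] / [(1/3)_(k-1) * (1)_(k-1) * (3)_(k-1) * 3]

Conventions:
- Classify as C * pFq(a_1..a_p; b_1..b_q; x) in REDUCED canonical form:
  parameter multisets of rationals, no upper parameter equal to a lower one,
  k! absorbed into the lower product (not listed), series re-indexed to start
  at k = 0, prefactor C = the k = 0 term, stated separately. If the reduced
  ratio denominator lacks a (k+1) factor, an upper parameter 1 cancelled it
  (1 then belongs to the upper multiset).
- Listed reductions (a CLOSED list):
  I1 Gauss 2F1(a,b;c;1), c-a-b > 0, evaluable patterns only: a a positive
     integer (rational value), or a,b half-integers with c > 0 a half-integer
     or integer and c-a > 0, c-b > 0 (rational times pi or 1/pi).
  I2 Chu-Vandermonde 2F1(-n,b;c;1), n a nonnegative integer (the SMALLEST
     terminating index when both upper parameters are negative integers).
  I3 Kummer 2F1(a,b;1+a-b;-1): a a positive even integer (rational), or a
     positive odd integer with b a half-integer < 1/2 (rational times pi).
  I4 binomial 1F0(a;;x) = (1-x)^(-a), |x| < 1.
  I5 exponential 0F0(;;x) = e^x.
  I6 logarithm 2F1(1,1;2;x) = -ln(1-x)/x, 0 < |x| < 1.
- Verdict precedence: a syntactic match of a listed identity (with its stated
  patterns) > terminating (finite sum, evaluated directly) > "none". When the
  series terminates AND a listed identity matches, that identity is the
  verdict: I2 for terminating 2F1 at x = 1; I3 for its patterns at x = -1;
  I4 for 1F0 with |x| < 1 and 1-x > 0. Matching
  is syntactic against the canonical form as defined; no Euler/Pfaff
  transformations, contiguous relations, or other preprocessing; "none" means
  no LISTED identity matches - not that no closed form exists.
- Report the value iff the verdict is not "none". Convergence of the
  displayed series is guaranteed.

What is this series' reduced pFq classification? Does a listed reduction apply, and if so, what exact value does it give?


Structural cue: from the first term 7/2: the parameter 1/3 appears in both the upper and lower lists and cancels.
Ratio: r(k) = 1 * (k-1/2) (k+1/2) / [(k+3) (k+1)] - rational; roots negated = parameters, x = 1, C = 7/2.

Prefactor 7/2, argument 1: 2F1 with upper {-1/2, 1/2} over lower {3}. Verdict: the half-integer Gauss pattern (I1) matches (x = 1; upper {-1/2, 1/2} half-integers, c = 3 in the evaluable pattern). Hence: (448/45) / pi.


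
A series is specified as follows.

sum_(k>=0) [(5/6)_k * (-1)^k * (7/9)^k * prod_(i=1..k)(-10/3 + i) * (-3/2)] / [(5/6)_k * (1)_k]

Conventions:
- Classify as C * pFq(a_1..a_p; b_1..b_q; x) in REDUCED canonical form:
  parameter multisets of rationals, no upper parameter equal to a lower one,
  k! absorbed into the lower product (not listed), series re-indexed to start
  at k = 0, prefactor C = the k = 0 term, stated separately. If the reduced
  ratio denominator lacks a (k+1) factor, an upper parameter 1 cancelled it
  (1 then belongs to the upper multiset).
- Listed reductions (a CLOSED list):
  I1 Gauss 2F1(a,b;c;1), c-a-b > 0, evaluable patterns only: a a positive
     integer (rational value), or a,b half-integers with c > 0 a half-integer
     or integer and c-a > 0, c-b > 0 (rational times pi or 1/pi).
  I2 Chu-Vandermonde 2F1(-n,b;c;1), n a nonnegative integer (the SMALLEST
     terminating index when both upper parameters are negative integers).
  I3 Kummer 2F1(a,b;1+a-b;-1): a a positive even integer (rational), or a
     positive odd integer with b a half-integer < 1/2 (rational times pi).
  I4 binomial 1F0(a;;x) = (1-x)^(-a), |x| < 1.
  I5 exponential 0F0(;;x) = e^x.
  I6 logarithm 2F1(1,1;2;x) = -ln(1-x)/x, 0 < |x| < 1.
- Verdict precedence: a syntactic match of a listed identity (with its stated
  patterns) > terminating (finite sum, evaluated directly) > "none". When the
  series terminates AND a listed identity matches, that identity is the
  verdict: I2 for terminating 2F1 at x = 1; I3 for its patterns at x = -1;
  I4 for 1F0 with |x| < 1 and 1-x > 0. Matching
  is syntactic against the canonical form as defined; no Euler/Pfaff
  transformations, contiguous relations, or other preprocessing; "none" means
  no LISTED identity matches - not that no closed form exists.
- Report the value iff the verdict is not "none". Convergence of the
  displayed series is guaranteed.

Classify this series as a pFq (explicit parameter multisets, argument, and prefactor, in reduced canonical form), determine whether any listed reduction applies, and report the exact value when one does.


The series (x = -7/9) is 1F0: upper {-7/3}, lower {-}, prefactor -3/2. Verdict: binomial (I4) fires (the 1F0 binomial series: exponent 7/3, x = -7/9). Sum: (-3/2) * (16/9)^(7/3).

First insight: with t_0 = -3/2, (1)_k (prefactor -3/2) is k! itself.
Ratio: r(k) = (-7/9) * (k-7/3) / [(k+1)] - poly over poly, x = (-7/9) from leading terms; C = -3/2 at k = 0.
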